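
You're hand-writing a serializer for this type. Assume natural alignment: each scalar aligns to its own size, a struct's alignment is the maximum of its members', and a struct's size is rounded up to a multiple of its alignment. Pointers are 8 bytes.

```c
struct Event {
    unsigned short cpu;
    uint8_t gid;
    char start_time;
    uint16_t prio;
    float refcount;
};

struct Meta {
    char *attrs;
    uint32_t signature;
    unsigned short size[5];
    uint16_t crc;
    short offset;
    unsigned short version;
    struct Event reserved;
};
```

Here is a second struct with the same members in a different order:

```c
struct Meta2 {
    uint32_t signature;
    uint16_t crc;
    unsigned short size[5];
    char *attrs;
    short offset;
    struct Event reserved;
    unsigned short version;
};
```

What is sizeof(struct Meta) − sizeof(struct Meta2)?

Event: 0..2  cpu  (2B, 2-aligned); 2..3  gid  (1B, 1-aligned); 3..4  start_time  (1B, 1-aligned); 4..6  prio  (2B, 2-aligned); 6..8  -- padding (2B); 8..12  refcount  (4B, 4-aligned); sizeof = 12, alignof = 4
0..8  attrs  (8B, 8-aligned)
8..12  signature  (4B, 4-aligned)
12..22  size  (10B, 2-aligned)
22..24  crc  (2B, 2-aligned)
24..26  offset  (2B, 2-aligned)
26..28  version  (2B, 2-aligned)
28..40  reserved  (12B, 4-aligned)
sizeof = 40, alignof = 8
— Meta2 —
0..4  signature  (4B, 4-aligned)
4..6  crc  (2B, 2-aligned)
6..16  size  (10B, 2-aligned)
16..24  attrs  (8B, 8-aligned)
24..26  offset  (2B, 2-aligned)
26..28  -- padding (2B)
28..40  reserved  (12B, 4-aligned)
40..42  version  (2B, 2-aligned)
42..48  -- tail padding (6B)
sizeof = 48, alignof = 8
40 − 48 = -8

-8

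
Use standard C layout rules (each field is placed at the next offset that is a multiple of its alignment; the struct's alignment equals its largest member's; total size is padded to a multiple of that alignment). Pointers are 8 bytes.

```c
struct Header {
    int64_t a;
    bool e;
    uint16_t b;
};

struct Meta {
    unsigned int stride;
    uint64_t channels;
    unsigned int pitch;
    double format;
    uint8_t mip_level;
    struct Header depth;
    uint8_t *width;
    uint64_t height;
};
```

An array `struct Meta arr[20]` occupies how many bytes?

Header: @0: a [8B, align 8] → 8; @8: e [1B, align 1] → 9; +1 pad (align 2); @10: b [2B, align 2] → 12; +4 tail pad (align 8); size 16, align 8
@0: stride [4B, align 4] → 4
+4 pad (align 8)
@8: channels [8B, align 8] → 16
@16: pitch [4B, align 4] → 20
+4 pad (align 8)
@24: format [8B, align 8] → 32
@32: mip_level [1B, align 1] → 33
+7 pad (align 8)
@40: depth [16B, align 8] → 56
@56: width [8B, align 8] → 64
@64: height [8B, align 8] → 72
size 72, align 8
array of 20: 20 × 72 = 1440

1440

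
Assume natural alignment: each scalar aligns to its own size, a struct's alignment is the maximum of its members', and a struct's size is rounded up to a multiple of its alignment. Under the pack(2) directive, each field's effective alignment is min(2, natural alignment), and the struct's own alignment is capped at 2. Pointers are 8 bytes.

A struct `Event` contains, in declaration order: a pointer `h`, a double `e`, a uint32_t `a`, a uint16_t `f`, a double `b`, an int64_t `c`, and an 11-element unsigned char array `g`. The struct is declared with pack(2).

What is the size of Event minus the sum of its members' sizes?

@0: h [8B, align 2] → 8
@8: e [8B, align 2] → 16
@16: a [4B, align 2] → 20
@20: f [2B, align 2] → 22
@22: b [8B, align 2] → 30
@30: c [8B, align 2] → 38
@38: g [11B, align 1] → 49
+1 tail pad (align 2)
size 50, align 2
data bytes 49, size 50 → padding 1

1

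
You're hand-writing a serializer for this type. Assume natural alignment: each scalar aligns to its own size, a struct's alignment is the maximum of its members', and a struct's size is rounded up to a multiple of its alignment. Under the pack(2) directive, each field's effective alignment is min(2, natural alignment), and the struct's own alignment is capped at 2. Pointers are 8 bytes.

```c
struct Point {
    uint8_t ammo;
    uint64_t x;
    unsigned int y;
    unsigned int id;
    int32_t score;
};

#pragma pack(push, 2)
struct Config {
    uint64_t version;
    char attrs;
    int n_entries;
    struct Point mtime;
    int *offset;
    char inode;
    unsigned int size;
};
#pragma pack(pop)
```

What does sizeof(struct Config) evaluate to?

Point: @0: ammo [1B, align 1] → 1; +7 pad (align 8); @8: x [8B, align 8] → 16; @16: y [4B, align 4] → 20; @20: id [4B, align 4] → 24; @24: score [4B, align 4] → 28; +4 tail pad (align 8); size 32, align 8
@0: version [8B, align 2] → 8
@8: attrs [1B, align 1] → 9
+1 pad (align 2)
@10: n_entries [4B, align 2] → 14
@14: mtime [32B, align 2] → 46
@46: offset [8B, align 2] → 54
@54: inode [1B, align 1] → 55
+1 pad (align 2)
@56: size [4B, align 2] → 60
size 60, align 2

60 bytes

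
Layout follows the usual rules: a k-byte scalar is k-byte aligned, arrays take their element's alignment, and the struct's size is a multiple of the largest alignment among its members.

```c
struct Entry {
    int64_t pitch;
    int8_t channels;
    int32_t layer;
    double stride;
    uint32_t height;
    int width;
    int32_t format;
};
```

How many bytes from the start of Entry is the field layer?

12

0..8  pitch  (8B, 8-aligned)
8..9  channels  (1B, 1-aligned)
9..12  -- padding (3B)
12..16  layer  (4B, 4-aligned)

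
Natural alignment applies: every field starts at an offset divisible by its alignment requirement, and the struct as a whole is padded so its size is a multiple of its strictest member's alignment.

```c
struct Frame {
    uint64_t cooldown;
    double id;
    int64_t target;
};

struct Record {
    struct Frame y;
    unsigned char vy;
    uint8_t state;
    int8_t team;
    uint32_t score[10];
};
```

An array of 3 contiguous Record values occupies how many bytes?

Frame: 0..8  cooldown  (8B, 8-aligned); 8..16  id  (8B, 8-aligned); 16..24  target  (8B, 8-aligned); sizeof = 24, alignof = 8
0..24  y  (24B, 8-aligned)
24..25  vy  (1B, 1-aligned)
25..26  state  (1B, 1-aligned)
26..27  team  (1B, 1-aligned)
27..28  -- padding (1B)
28..68  score  (40B, 4-aligned)
68..72  -- tail padding (4B)
sizeof = 72, alignof = 8
array of 3: 3 × 72 = 216

216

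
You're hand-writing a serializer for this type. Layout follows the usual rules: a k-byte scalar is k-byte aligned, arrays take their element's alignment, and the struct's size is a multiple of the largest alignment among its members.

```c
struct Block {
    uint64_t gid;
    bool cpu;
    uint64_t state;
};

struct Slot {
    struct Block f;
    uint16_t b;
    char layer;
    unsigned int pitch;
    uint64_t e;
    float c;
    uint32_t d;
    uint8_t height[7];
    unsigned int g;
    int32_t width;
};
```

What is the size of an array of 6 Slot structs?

Block: @0: gid [8B, align 8] → 8; @8: cpu [1B, align 1] → 9; +7 pad (align 8); @16: state [8B, align 8] → 24; size 24, align 8
@0: f [24B, align 8] → 24
@24: b [2B, align 2] → 26
@26: layer [1B, align 1] → 27
+1 pad (align 4)
@28: pitch [4B, align 4] → 32
@32: e [8B, align 8] → 40
@40: c [4B, align 4] → 44
@44: d [4B, align 4] → 48
@48: height [7B, align 1] → 55
+1 pad (align 4)
@56: g [4B, align 4] → 60
@60: width [4B, align 4] → 64
size 64, align 8
array of 6: 6 × 64 = 384

384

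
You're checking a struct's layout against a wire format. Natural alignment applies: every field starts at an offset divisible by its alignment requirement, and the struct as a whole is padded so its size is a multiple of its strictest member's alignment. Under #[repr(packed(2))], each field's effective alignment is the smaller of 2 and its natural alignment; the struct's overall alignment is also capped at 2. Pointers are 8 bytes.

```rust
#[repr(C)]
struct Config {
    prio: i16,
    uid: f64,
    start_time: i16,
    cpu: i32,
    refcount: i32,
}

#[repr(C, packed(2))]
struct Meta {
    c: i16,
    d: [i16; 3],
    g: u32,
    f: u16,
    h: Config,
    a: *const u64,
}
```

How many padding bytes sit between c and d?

0

Config: @0: prio [2B, align 2] → 2; +6 pad (align 8); @8: uid [8B, align 8] → 16; @16: start_time [2B, align 2] → 18; +2 pad (align 4); @20: cpu [4B, align 4] → 24; @24: refcount [4B, align 4] → 28; +4 tail pad (align 8); size 32, align 8
@0: c [2B, align 2] → 2
@2: d [6B, align 2] → 8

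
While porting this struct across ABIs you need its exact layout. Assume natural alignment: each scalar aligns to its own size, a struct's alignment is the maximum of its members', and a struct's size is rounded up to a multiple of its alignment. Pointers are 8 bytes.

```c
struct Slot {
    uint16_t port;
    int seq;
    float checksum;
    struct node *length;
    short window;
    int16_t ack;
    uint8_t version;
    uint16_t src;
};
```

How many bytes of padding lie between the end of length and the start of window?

@0: port [2B, align 2] → 2
+2 pad (align 4)
@4: seq [4B, align 4] → 8
@8: checksum [4B, align 4] → 12
+4 pad (align 8)
@16: length [8B, align 8] → 24
@24: window [2B, align 2] → 26

0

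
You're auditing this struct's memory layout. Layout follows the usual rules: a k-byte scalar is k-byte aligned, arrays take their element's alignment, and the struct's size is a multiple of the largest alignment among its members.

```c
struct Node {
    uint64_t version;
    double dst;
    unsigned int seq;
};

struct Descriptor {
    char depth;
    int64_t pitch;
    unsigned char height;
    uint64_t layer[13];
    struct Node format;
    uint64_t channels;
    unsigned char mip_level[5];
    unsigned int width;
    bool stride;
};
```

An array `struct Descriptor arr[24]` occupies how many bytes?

4224

Node: 0..8  version  (8B, 8-aligned); 8..16  dst  (8B, 8-aligned); 16..20  seq  (4B, 4-aligned); 20..24  -- tail padding (4B); sizeof = 24, alignof = 8
0..1  depth  (1B, 1-aligned)
1..8  -- padding (7B)
8..16  pitch  (8B, 8-aligned)
16..17  height  (1B, 1-aligned)
17..24  -- padding (7B)
24..128  layer  (104B, 8-aligned)
128..152  format  (24B, 8-aligned)
152..160  channels  (8B, 8-aligned)
160..165  mip_level  (5B, 1-aligned)
165..168  -- padding (3B)
168..172  width  (4B, 4-aligned)
172..173  stride  (1B, 1-aligned)
173..176  -- tail padding (3B)
sizeof = 176, alignof = 8
array of 24: 24 × 176 = 4224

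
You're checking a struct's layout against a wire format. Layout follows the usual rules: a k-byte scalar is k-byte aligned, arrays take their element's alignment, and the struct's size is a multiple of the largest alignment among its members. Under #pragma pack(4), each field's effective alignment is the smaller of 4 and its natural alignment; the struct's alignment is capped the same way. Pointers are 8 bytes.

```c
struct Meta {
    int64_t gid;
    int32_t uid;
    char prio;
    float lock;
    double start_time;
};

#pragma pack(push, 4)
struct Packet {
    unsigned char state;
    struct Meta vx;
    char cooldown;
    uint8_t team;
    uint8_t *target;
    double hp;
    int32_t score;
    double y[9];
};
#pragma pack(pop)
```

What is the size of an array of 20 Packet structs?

Meta: 0..8  gid  (8B, 8-aligned); 8..12  uid  (4B, 4-aligned); 12..13  prio  (1B, 1-aligned); 13..16  -- padding (3B); 16..20  lock  (4B, 4-aligned); 20..24  -- padding (4B); 24..32  start_time  (8B, 8-aligned); sizeof = 32, alignof = 8
0..1  state  (1B, 1-aligned)
1..4  -- padding (3B)
4..36  vx  (32B, 4-aligned)
36..37  cooldown  (1B, 1-aligned)
37..38  team  (1B, 1-aligned)
38..40  -- padding (2B)
40..48  target  (8B, 4-aligned)
48..56  hp  (8B, 4-aligned)
56..60  score  (4B, 4-aligned)
60..132  y  (72B, 4-aligned)
sizeof = 132, alignof = 4
array of 20: 20 × 132 = 2640

2640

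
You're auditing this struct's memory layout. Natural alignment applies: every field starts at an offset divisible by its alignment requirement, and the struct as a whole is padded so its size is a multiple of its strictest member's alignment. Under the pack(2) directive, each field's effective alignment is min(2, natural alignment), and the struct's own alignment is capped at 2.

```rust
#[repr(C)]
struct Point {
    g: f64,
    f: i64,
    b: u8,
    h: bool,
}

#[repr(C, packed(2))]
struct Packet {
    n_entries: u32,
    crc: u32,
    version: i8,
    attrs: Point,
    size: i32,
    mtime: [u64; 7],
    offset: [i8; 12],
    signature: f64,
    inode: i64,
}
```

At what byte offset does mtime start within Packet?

Point: 0..8  g  (8B, 8-aligned); 8..16  f  (8B, 8-aligned); 16..17  b  (1B, 1-aligned); 17..18  h  (1B, 1-aligned); 18..24  -- tail padding (6B); sizeof = 24, alignof = 8
0..4  n_entries  (4B, 2-aligned)
4..8  crc  (4B, 2-aligned)
8..9  version  (1B, 1-aligned)
9..10  -- padding (1B)
10..34  attrs  (24B, 2-aligned)
34..38  size  (4B, 2-aligned)
38..94  mtime  (56B, 2-aligned)

38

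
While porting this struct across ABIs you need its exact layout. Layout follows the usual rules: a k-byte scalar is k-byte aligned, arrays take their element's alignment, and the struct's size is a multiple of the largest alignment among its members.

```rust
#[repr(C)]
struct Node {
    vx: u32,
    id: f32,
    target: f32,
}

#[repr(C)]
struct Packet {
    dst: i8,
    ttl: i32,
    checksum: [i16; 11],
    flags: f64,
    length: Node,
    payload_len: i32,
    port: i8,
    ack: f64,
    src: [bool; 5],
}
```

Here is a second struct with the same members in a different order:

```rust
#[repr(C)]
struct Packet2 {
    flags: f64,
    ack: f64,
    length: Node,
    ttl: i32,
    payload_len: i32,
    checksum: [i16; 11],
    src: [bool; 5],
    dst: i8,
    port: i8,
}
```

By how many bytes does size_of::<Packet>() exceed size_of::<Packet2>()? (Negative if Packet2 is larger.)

8

Node: 0..4  vx  (4B, 4-aligned); 4..8  id  (4B, 4-aligned); 8..12  target  (4B, 4-aligned); sizeof = 12, alignof = 4
0..1  dst  (1B, 1-aligned)
1..4  -- padding (3B)
4..8  ttl  (4B, 4-aligned)
8..30  checksum  (22B, 2-aligned)
30..32  -- padding (2B)
32..40  flags  (8B, 8-aligned)
40..52  length  (12B, 4-aligned)
52..56  payload_len  (4B, 4-aligned)
56..57  port  (1B, 1-aligned)
57..64  -- padding (7B)
64..72  ack  (8B, 8-aligned)
72..77  src  (5B, 1-aligned)
77..80  -- tail padding (3B)
sizeof = 80, alignof = 8
— Packet2 —
0..8  flags  (8B, 8-aligned)
8..16  ack  (8B, 8-aligned)
16..28  length  (12B, 4-aligned)
28..32  ttl  (4B, 4-aligned)
32..36  payload_len  (4B, 4-aligned)
36..58  checksum  (22B, 2-aligned)
58..63  src  (5B, 1-aligned)
63..64  dst  (1B, 1-aligned)
64..65  port  (1B, 1-aligned)
65..72  -- tail padding (7B)
sizeof = 72, alignof = 8
80 − 72 = 8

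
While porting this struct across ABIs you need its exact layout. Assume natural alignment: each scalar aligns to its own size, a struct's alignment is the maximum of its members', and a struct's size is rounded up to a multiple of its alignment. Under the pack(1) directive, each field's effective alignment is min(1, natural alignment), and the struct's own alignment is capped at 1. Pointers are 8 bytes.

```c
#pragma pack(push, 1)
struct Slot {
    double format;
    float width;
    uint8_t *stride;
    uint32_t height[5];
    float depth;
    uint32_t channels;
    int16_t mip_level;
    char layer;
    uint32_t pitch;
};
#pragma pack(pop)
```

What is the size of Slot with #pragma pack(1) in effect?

format at 0 (size 8, align 1) → ends 8
width at 8 (size 4, align 1) → ends 12
stride at 12 (size 8, align 1) → ends 20
height at 20 (size 20, align 1) → ends 40
depth at 40 (size 4, align 1) → ends 44
channels at 44 (size 4, align 1) → ends 48
mip_level at 48 (size 2, align 1) → ends 50
layer at 50 (size 1, align 1) → ends 51
pitch at 51 (size 4, align 1) → ends 55
total 55 bytes, alignment 1

55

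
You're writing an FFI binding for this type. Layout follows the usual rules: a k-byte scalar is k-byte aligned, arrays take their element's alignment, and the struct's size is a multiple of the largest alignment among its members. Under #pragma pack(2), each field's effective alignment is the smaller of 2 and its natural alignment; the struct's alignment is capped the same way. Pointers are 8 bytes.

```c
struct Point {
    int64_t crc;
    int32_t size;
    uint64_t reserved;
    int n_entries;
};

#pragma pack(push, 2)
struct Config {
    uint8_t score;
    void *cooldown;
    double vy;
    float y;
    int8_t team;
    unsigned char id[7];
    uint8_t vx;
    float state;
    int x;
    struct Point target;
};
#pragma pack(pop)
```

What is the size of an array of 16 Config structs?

1152

Point: @0: crc [8B, align 8] → 8; @8: size [4B, align 4] → 12; +4 pad (align 8); @16: reserved [8B, align 8] → 24; @24: n_entries [4B, align 4] → 28; +4 tail pad (align 8); size 32, align 8
@0: score [1B, align 1] → 1
+1 pad (align 2)
@2: cooldown [8B, align 2] → 10
@10: vy [8B, align 2] → 18
@18: y [4B, align 2] → 22
@22: team [1B, align 1] → 23
@23: id [7B, align 1] → 30
@30: vx [1B, align 1] → 31
+1 pad (align 2)
@32: state [4B, align 2] → 36
@36: x [4B, align 2] → 40
@40: target [32B, align 2] → 72
size 72, align 2
array of 16: 16 × 72 = 1152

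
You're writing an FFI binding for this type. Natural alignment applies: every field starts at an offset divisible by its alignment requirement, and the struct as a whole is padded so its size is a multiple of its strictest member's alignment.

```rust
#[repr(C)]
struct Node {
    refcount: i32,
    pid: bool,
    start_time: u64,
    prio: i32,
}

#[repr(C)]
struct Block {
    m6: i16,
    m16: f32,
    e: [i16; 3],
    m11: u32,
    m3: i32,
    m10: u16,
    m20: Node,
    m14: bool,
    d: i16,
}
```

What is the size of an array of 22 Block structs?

Node: refcount at 0 (size 4, align 4) → ends 4; pid at 4 (size 1, align 1) → ends 5; pad 3 to align 8 for start_time; start_time at 8 (size 8, align 8) → ends 16; prio at 16 (size 4, align 4) → ends 20; tail pad 4 to reach multiple of 8; total 24 bytes, alignment 8
m6 at 0 (size 2, align 2) → ends 2
pad 2 to align 4 for m16
m16 at 4 (size 4, align 4) → ends 8
e at 8 (size 6, align 2) → ends 14
pad 2 to align 4 for m11
m11 at 16 (size 4, align 4) → ends 20
m3 at 20 (size 4, align 4) → ends 24
m10 at 24 (size 2, align 2) → ends 26
pad 6 to align 8 for m20
m20 at 32 (size 24, align 8) → ends 56
m14 at 56 (size 1, align 1) → ends 57
pad 1 to align 2 for d
d at 58 (size 2, align 2) → ends 60
tail pad 4 to reach multiple of 8
total 64 bytes, alignment 8
array of 22: 22 × 64 = 1408

1408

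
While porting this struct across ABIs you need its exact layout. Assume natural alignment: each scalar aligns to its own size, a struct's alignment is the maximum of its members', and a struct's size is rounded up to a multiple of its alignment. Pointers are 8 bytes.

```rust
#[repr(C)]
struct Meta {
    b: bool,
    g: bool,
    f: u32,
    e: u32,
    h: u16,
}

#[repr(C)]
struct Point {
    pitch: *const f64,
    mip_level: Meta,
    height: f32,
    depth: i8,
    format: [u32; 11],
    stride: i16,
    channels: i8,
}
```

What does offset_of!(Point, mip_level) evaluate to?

8

Meta: 0..1  b  (1B, 1-aligned); 1..2  g  (1B, 1-aligned); 2..4  -- padding (2B); 4..8  f  (4B, 4-aligned); 8..12  e  (4B, 4-aligned); 12..14  h  (2B, 2-aligned); 14..16  -- tail padding (2B); sizeof = 16, alignof = 4
0..8  pitch  (8B, 8-aligned)
8..24  mip_level  (16B, 4-aligned)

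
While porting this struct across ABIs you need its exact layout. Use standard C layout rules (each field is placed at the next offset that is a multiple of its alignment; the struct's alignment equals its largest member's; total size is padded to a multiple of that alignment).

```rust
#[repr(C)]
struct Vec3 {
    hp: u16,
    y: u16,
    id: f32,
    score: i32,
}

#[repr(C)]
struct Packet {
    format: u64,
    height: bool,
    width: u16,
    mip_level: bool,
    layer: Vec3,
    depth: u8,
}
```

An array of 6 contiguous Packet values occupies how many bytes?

Vec3: @0: hp [2B, align 2] → 2; @2: y [2B, align 2] → 4; @4: id [4B, align 4] → 8; @8: score [4B, align 4] → 12; size 12, align 4
@0: format [8B, align 8] → 8
@8: height [1B, align 1] → 9
+1 pad (align 2)
@10: width [2B, align 2] → 12
@12: mip_level [1B, align 1] → 13
+3 pad (align 4)
@16: layer [12B, align 4] → 28
@28: depth [1B, align 1] → 29
+3 tail pad (align 8)
size 32, align 8
array of 6: 6 × 32 = 192

192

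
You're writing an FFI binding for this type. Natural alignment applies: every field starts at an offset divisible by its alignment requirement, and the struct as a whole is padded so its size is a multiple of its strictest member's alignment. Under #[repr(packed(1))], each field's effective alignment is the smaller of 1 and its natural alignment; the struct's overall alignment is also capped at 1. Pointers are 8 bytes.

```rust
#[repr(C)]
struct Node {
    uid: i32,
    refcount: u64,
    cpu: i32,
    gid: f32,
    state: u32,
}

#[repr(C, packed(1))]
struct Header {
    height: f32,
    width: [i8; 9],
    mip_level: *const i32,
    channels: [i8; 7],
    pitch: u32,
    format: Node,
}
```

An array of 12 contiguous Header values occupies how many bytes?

Node: 0..4  uid  (4B, 4-aligned); 4..8  -- padding (4B); 8..16  refcount  (8B, 8-aligned); 16..20  cpu  (4B, 4-aligned); 20..24  gid  (4B, 4-aligned); 24..28  state  (4B, 4-aligned); 28..32  -- tail padding (4B); sizeof = 32, alignof = 8
0..4  height  (4B, 1-aligned)
4..13  width  (9B, 1-aligned)
13..21  mip_level  (8B, 1-aligned)
21..28  channels  (7B, 1-aligned)
28..32  pitch  (4B, 1-aligned)
32..64  format  (32B, 1-aligned)
sizeof = 64, alignof = 1
array of 12: 12 × 64 = 768

768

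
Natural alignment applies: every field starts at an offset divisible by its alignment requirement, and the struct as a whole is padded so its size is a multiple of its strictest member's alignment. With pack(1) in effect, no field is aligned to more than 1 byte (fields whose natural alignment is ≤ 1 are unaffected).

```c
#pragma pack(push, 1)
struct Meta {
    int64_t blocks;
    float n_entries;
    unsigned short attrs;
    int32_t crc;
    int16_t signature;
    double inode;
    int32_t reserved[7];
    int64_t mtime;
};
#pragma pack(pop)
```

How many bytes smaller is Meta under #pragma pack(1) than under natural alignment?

8

natural layout:
  @0: blocks [8B, align 8] → 8
  @8: n_entries [4B, align 4] → 12
  @12: attrs [2B, align 2] → 14
  +2 pad (align 4)
  @16: crc [4B, align 4] → 20
  @20: signature [2B, align 2] → 22
  +2 pad (align 8)
  @24: inode [8B, align 8] → 32
  @32: reserved [28B, align 4] → 60
  +4 pad (align 8)
  @64: mtime [8B, align 8] → 72
  size 72, align 8
packed(1) layout:
  @0: blocks [8B, align 1] → 8
  @8: n_entries [4B, align 1] → 12
  @12: attrs [2B, align 1] → 14
  @14: crc [4B, align 1] → 18
  @18: signature [2B, align 1] → 20
  @20: inode [8B, align 1] → 28
  @28: reserved [28B, align 1] → 56
  @56: mtime [8B, align 1] → 64
  size 64, align 1
72 − 64 = 8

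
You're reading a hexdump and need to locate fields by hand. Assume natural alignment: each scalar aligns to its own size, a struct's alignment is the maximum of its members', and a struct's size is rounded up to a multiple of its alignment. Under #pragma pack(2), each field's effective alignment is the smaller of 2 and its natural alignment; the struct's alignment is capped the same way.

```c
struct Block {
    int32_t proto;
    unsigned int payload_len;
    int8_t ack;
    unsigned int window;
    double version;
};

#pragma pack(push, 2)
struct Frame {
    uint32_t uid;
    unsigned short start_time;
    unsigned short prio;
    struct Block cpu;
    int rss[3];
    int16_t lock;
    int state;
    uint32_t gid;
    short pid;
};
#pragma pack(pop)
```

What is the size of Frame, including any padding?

56

Block: @0: proto [4B, align 4] → 4; @4: payload_len [4B, align 4] → 8; @8: ack [1B, align 1] → 9; +3 pad (align 4); @12: window [4B, align 4] → 16; @16: version [8B, align 8] → 24; size 24, align 8
@0: uid [4B, align 2] → 4
@4: start_time [2B, align 2] → 6
@6: prio [2B, align 2] → 8
@8: cpu [24B, align 2] → 32
@32: rss [12B, align 2] → 44
@44: lock [2B, align 2] → 46
@46: state [4B, align 2] → 50
@50: gid [4B, align 2] → 54
@54: pid [2B, align 2] → 56
size 56, align 2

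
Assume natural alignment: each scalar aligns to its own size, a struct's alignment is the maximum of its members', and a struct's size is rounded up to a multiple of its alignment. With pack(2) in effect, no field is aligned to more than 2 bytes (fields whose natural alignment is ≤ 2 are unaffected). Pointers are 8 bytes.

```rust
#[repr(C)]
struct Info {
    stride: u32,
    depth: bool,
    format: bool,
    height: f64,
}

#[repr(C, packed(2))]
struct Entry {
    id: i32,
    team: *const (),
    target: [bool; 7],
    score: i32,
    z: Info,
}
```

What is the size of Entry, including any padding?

40 bytes

Info: stride at 0 (size 4, align 4) → ends 4; depth at 4 (size 1, align 1) → ends 5; format at 5 (size 1, align 1) → ends 6; pad 2 to align 8 for height; height at 8 (size 8, align 8) → ends 16; total 16 bytes, alignment 8
id at 0 (size 4, align 2) → ends 4
team at 4 (size 8, align 2) → ends 12
target at 12 (size 7, align 1) → ends 19
pad 1 to align 2 for score
score at 20 (size 4, align 2) → ends 24
z at 24 (size 16, align 2) → ends 40
total 40 bytes, alignment 2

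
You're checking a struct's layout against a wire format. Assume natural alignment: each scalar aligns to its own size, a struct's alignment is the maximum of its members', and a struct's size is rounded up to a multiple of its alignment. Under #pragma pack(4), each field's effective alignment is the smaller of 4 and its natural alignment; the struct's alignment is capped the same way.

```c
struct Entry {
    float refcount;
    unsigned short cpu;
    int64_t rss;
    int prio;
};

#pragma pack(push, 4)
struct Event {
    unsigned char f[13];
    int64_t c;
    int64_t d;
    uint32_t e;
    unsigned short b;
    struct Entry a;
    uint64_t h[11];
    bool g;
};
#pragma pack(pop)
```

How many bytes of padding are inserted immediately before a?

2

Entry: refcount at 0 (size 4, align 4) → ends 4; cpu at 4 (size 2, align 2) → ends 6; pad 2 to align 8 for rss; rss at 8 (size 8, align 8) → ends 16; prio at 16 (size 4, align 4) → ends 20; tail pad 4 to reach multiple of 8; total 24 bytes, alignment 8
f at 0 (size 13, align 1) → ends 13
pad 3 to align 4 for c
c at 16 (size 8, align 4) → ends 24
d at 24 (size 8, align 4) → ends 32
e at 32 (size 4, align 4) → ends 36
b at 36 (size 2, align 2) → ends 38
pad 2 to align 4 for a
a at 40 (size 24, align 4) → ends 64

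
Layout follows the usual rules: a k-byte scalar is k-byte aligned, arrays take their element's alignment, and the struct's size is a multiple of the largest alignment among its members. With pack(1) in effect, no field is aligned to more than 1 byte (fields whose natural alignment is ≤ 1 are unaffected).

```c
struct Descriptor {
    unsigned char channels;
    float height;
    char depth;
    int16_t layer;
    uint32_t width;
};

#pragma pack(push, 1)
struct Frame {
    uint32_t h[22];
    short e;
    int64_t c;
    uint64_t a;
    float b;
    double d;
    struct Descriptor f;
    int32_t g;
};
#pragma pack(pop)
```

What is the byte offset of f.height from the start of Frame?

Descriptor: channels at 0 (size 1, align 1) → ends 1; pad 3 to align 4 for height; height at 4 (size 4, align 4) → ends 8; depth at 8 (size 1, align 1) → ends 9; pad 1 to align 2 for layer; layer at 10 (size 2, align 2) → ends 12; width at 12 (size 4, align 4) → ends 16; total 16 bytes, alignment 4
h at 0 (size 88, align 1) → ends 88
e at 88 (size 2, align 1) → ends 90
c at 90 (size 8, align 1) → ends 98
a at 98 (size 8, align 1) → ends 106
b at 106 (size 4, align 1) → ends 110
d at 110 (size 8, align 1) → ends 118
f at 118 (size 16, align 1) → ends 134
within Descriptor: height at 4
118 + 4 = 122

122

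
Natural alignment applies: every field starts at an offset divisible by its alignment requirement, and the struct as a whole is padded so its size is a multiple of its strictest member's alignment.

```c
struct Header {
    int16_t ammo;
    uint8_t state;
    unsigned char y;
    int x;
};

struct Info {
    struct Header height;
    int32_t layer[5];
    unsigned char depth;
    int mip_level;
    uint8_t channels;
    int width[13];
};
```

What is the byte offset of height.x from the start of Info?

4

Header: @0: ammo [2B, align 2] → 2; @2: state [1B, align 1] → 3; @3: y [1B, align 1] → 4; @4: x [4B, align 4] → 8; size 8, align 4
@0: height [8B, align 4] → 8
within Header: x at 4
0 + 4 = 4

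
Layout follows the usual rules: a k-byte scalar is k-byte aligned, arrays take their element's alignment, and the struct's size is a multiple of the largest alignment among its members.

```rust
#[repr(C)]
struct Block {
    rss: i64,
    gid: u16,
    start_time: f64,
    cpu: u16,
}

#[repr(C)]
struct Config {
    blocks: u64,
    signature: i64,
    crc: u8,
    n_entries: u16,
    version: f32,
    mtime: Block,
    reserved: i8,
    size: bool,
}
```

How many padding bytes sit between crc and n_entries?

Block: @0: rss [8B, align 8] → 8; @8: gid [2B, align 2] → 10; +6 pad (align 8); @16: start_time [8B, align 8] → 24; @24: cpu [2B, align 2] → 26; +6 tail pad (align 8); size 32, align 8
@0: blocks [8B, align 8] → 8
@8: signature [8B, align 8] → 16
@16: crc [1B, align 1] → 17
+1 pad (align 2)
@18: n_entries [2B, align 2] → 20

1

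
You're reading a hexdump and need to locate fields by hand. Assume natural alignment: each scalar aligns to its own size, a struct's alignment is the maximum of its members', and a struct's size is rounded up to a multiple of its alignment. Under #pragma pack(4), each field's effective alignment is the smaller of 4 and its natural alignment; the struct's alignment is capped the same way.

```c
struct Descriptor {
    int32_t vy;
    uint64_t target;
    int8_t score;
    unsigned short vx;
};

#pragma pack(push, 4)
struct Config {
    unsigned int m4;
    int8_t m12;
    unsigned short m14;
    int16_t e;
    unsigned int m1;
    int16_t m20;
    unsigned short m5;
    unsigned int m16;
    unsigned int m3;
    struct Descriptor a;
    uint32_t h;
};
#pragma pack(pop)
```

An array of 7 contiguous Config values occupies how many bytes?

392

Descriptor: 0..4  vy  (4B, 4-aligned); 4..8  -- padding (4B); 8..16  target  (8B, 8-aligned); 16..17  score  (1B, 1-aligned); 17..18  -- padding (1B); 18..20  vx  (2B, 2-aligned); 20..24  -- tail padding (4B); sizeof = 24, alignof = 8
0..4  m4  (4B, 4-aligned)
4..5  m12  (1B, 1-aligned)
5..6  -- padding (1B)
6..8  m14  (2B, 2-aligned)
8..10  e  (2B, 2-aligned)
10..12  -- padding (2B)
12..16  m1  (4B, 4-aligned)
16..18  m20  (2B, 2-aligned)
18..20  m5  (2B, 2-aligned)
20..24  m16  (4B, 4-aligned)
24..28  m3  (4B, 4-aligned)
28..52  a  (24B, 4-aligned)
52..56  h  (4B, 4-aligned)
sizeof = 56, alignof = 4
array of 7: 7 × 56 = 392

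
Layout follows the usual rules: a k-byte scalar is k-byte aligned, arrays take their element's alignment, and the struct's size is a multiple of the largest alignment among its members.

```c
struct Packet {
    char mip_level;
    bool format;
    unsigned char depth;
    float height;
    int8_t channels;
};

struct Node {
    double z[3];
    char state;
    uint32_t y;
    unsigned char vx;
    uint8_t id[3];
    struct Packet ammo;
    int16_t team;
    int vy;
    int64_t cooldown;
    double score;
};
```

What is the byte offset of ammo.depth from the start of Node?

38

Packet: mip_level at 0 (size 1, align 1) → ends 1; format at 1 (size 1, align 1) → ends 2; depth at 2 (size 1, align 1) → ends 3; pad 1 to align 4 for height; height at 4 (size 4, align 4) → ends 8; channels at 8 (size 1, align 1) → ends 9; tail pad 3 to reach multiple of 4; total 12 bytes, alignment 4
z at 0 (size 24, align 8) → ends 24
state at 24 (size 1, align 1) → ends 25
pad 3 to align 4 for y
y at 28 (size 4, align 4) → ends 32
vx at 32 (size 1, align 1) → ends 33
id at 33 (size 3, align 1) → ends 36
ammo at 36 (size 12, align 4) → ends 48
within Packet: depth at 2
36 + 2 = 38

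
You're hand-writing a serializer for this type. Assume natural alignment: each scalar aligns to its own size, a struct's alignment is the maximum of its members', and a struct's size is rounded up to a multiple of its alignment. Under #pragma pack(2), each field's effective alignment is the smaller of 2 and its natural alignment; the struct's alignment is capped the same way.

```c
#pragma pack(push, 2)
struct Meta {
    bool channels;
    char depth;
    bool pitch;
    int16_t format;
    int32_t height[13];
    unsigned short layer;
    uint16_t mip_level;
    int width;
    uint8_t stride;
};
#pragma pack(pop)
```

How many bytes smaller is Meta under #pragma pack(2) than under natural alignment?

natural layout:
  @0: channels [1B, align 1] → 1
  @1: depth [1B, align 1] → 2
  @2: pitch [1B, align 1] → 3
  +1 pad (align 2)
  @4: format [2B, align 2] → 6
  +2 pad (align 4)
  @8: height [52B, align 4] → 60
  @60: layer [2B, align 2] → 62
  @62: mip_level [2B, align 2] → 64
  @64: width [4B, align 4] → 68
  @68: stride [1B, align 1] → 69
  +3 tail pad (align 4)
  size 72, align 4
packed(2) layout:
  @0: channels [1B, align 1] → 1
  @1: depth [1B, align 1] → 2
  @2: pitch [1B, align 1] → 3
  +1 pad (align 2)
  @4: format [2B, align 2] → 6
  @6: height [52B, align 2] → 58
  @58: layer [2B, align 2] → 60
  @60: mip_level [2B, align 2] → 62
  @62: width [4B, align 2] → 66
  @66: stride [1B, align 1] → 67
  +1 tail pad (align 2)
  size 68, align 2
72 − 68 = 4

4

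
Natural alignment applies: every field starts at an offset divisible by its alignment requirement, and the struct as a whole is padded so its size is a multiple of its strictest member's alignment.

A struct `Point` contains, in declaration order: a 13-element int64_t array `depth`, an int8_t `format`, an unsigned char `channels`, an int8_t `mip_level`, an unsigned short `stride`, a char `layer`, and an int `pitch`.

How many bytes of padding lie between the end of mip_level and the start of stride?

depth at 0 (size 104, align 8) → ends 104
format at 104 (size 1, align 1) → ends 105
channels at 105 (size 1, align 1) → ends 106
mip_level at 106 (size 1, align 1) → ends 107
pad 1 to align 2 for stride
stride at 108 (size 2, align 2) → ends 110

1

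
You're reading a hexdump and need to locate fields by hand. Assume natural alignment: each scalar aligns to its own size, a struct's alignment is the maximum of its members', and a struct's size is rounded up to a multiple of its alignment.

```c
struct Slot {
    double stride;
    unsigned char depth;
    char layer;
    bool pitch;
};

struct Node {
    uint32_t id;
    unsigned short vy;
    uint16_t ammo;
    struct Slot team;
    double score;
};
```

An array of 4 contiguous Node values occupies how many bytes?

128

Slot: 0..8  stride  (8B, 8-aligned); 8..9  depth  (1B, 1-aligned); 9..10  layer  (1B, 1-aligned); 10..11  pitch  (1B, 1-aligned); 11..16  -- tail padding (5B); sizeof = 16, alignof = 8
0..4  id  (4B, 4-aligned)
4..6  vy  (2B, 2-aligned)
6..8  ammo  (2B, 2-aligned)
8..24  team  (16B, 8-aligned)
24..32  score  (8B, 8-aligned)
sizeof = 32, alignof = 8
array of 4: 4 × 32 = 128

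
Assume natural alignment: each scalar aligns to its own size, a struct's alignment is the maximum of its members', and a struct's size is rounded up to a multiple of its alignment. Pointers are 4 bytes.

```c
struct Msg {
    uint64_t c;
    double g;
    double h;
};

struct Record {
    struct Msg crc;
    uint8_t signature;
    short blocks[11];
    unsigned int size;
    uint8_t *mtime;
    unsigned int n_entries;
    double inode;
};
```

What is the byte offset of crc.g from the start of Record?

Msg: @0: c [8B, align 8] → 8; @8: g [8B, align 8] → 16; @16: h [8B, align 8] → 24; size 24, align 8
@0: crc [24B, align 8] → 24
within Msg: g at 8
0 + 8 = 8

8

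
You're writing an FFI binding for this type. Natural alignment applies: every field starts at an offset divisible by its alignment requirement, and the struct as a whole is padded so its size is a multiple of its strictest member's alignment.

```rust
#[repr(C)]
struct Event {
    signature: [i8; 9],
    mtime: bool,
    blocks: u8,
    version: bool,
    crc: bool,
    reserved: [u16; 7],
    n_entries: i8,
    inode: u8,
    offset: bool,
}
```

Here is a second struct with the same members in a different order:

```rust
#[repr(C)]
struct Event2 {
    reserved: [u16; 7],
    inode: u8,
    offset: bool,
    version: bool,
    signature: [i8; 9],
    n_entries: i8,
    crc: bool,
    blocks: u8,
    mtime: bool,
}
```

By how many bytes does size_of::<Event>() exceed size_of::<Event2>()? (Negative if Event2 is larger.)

signature at 0 (size 9, align 1) → ends 9
mtime at 9 (size 1, align 1) → ends 10
blocks at 10 (size 1, align 1) → ends 11
version at 11 (size 1, align 1) → ends 12
crc at 12 (size 1, align 1) → ends 13
pad 1 to align 2 for reserved
reserved at 14 (size 14, align 2) → ends 28
n_entries at 28 (size 1, align 1) → ends 29
inode at 29 (size 1, align 1) → ends 30
offset at 30 (size 1, align 1) → ends 31
tail pad 1 to reach multiple of 2
total 32 bytes, alignment 2
— Event2 —
reserved at 0 (size 14, align 2) → ends 14
inode at 14 (size 1, align 1) → ends 15
offset at 15 (size 1, align 1) → ends 16
version at 16 (size 1, align 1) → ends 17
signature at 17 (size 9, align 1) → ends 26
n_entries at 26 (size 1, align 1) → ends 27
crc at 27 (size 1, align 1) → ends 28
blocks at 28 (size 1, align 1) → ends 29
mtime at 29 (size 1, align 1) → ends 30
total 30 bytes, alignment 2
32 − 30 = 2

2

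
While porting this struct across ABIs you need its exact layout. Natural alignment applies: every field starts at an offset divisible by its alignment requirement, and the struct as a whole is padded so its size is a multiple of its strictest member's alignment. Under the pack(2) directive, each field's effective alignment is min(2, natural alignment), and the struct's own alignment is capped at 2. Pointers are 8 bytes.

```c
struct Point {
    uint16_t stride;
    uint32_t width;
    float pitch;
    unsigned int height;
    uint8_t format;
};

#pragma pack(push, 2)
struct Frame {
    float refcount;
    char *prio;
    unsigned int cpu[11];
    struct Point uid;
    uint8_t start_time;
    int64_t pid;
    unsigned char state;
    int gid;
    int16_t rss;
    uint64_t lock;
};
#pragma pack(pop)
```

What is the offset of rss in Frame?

92

Point: 0..2  stride  (2B, 2-aligned); 2..4  -- padding (2B); 4..8  width  (4B, 4-aligned); 8..12  pitch  (4B, 4-aligned); 12..16  height  (4B, 4-aligned); 16..17  format  (1B, 1-aligned); 17..20  -- tail padding (3B); sizeof = 20, alignof = 4
0..4  refcount  (4B, 2-aligned)
4..12  prio  (8B, 2-aligned)
12..56  cpu  (44B, 2-aligned)
56..76  uid  (20B, 2-aligned)
76..77  start_time  (1B, 1-aligned)
77..78  -- padding (1B)
78..86  pid  (8B, 2-aligned)
86..87  state  (1B, 1-aligned)
87..88  -- padding (1B)
88..92  gid  (4B, 2-aligned)
92..94  rss  (2B, 2-aligned)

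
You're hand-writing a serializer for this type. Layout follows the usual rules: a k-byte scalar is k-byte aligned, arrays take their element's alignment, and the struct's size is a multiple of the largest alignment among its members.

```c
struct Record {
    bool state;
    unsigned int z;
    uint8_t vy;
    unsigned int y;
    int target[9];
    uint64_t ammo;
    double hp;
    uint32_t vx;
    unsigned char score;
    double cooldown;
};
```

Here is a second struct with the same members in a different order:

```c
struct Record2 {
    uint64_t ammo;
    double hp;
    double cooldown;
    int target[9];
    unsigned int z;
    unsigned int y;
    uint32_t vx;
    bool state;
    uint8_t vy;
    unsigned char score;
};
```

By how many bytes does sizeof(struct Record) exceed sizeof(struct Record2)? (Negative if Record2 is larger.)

8

0..1  state  (1B, 1-aligned)
1..4  -- padding (3B)
4..8  z  (4B, 4-aligned)
8..9  vy  (1B, 1-aligned)
9..12  -- padding (3B)
12..16  y  (4B, 4-aligned)
16..52  target  (36B, 4-aligned)
52..56  -- padding (4B)
56..64  ammo  (8B, 8-aligned)
64..72  hp  (8B, 8-aligned)
72..76  vx  (4B, 4-aligned)
76..77  score  (1B, 1-aligned)
77..80  -- padding (3B)
80..88  cooldown  (8B, 8-aligned)
sizeof = 88, alignof = 8
— Record2 —
0..8  ammo  (8B, 8-aligned)
8..16  hp  (8B, 8-aligned)
16..24  cooldown  (8B, 8-aligned)
24..60  target  (36B, 4-aligned)
60..64  z  (4B, 4-aligned)
64..68  y  (4B, 4-aligned)
68..72  vx  (4B, 4-aligned)
72..73  state  (1B, 1-aligned)
73..74  vy  (1B, 1-aligned)
74..75  score  (1B, 1-aligned)
75..80  -- tail padding (5B)
sizeof = 80, alignof = 8
88 − 80 = 8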